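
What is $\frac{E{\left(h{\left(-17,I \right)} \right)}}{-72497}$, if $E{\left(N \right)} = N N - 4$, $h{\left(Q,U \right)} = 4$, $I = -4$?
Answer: $- \frac{12}{72497} \approx -0.00016552$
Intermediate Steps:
$E{\left(N \right)} = -4 + N^{2}$ ($E{\left(N \right)} = N^{2} - 4 = -4 + N^{2}$)
$\frac{E{\left(h{\left(-17,I \right)} \right)}}{-72497} = \frac{-4 + 4^{2}}{-72497} = \left(-4 + 16\right) \left(- \frac{1}{72497}\right) = 12 \left(- \frac{1}{72497}\right) = - \frac{12}{72497}$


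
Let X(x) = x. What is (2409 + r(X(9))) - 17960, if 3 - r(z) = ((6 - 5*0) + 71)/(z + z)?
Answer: -279941/18 ≈ -15552.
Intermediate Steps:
r(z) = 3 - 77/(2*z) (r(z) = 3 - ((6 - 5*0) + 71)/(z + z) = 3 - ((6 + 0) + 71)/(2*z) = 3 - (6 + 71)*1/(2*z) = 3 - 77*1/(2*z) = 3 - 77/(2*z))
(2409 + r(X(9))) - 17960 = (2409 + (3 - 77/2/9)) - 17960 = (2409 + (3 - 77/2*⅑)) - 17960 = (2409 + (3 - 77/18)) - 17960 = (2409 - 23/18) - 17960 = 43339/18 - 17960 = -279941/18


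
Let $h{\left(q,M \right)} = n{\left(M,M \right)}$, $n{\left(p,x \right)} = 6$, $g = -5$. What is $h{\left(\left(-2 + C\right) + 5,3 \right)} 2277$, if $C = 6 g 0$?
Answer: $13662$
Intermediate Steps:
$C = 0$ ($C = 6 \left(-5\right) 0 = \left(-30\right) 0 = 0$)
$h{\left(q,M \right)} = 6$
$h{\left(\left(-2 + C\right) + 5,3 \right)} 2277 = 6 \cdot 2277 = 13662$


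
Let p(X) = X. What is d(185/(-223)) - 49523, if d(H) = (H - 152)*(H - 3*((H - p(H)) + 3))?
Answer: -2388023715/49729 ≈ -48021.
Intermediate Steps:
d(H) = (-152 + H)*(-9 + H) (d(H) = (H - 152)*(H - 3*((H - H) + 3)) = (-152 + H)*(H - 3*(0 + 3)) = (-152 + H)*(H - 3*3) = (-152 + H)*(H - 9) = (-152 + H)*(-9 + H))
d(185/(-223)) - 49523 = (1368 + (185/(-223))**2 - 29785/(-223)) - 49523 = (1368 + (185*(-1/223))**2 - 29785*(-1)/223) - 49523 = (1368 + (-185/223)**2 - 161*(-185/223)) - 49523 = (1368 + 34225/49729 + 29785/223) - 49523 = 74705552/49729 - 49523 = -2388023715/49729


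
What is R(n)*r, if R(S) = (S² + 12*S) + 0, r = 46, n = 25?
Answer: 42550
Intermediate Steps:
R(S) = S² + 12*S
R(n)*r = (25*(12 + 25))*46 = (25*37)*46 = 925*46 = 42550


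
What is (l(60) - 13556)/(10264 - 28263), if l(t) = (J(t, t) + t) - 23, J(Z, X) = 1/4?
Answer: 54075/71996 ≈ 0.75108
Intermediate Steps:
J(Z, X) = 1/4
l(t) = -91/4 + t (l(t) = (1/4 + t) - 23 = -91/4 + t)
(l(60) - 13556)/(10264 - 28263) = ((-91/4 + 60) - 13556)/(10264 - 28263) = (149/4 - 13556)/(-17999) = -54075/4*(-1/17999) = 54075/71996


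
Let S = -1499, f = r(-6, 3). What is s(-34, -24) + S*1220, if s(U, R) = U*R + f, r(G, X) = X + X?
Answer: -1827958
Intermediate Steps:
r(G, X) = 2*X
f = 6 (f = 2*3 = 6)
s(U, R) = 6 + R*U (s(U, R) = U*R + 6 = R*U + 6 = 6 + R*U)
s(-34, -24) + S*1220 = (6 - 24*(-34)) - 1499*1220 = (6 + 816) - 1828780 = 822 - 1828780 = -1827958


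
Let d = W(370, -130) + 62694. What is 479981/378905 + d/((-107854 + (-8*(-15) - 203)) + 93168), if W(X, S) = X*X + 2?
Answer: -22846360997/1865349315 ≈ -12.248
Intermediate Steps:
W(X, S) = 2 + X² (W(X, S) = X² + 2 = 2 + X²)
d = 199596 (d = (2 + 370²) + 62694 = (2 + 136900) + 62694 = 136902 + 62694 = 199596)
479981/378905 + d/((-107854 + (-8*(-15) - 203)) + 93168) = 479981/378905 + 199596/((-107854 + (-8*(-15) - 203)) + 93168) = 479981*(1/378905) + 199596/((-107854 + (120 - 203)) + 93168) = 479981/378905 + 199596/((-107854 - 83) + 93168) = 479981/378905 + 199596/(-107937 + 93168) = 479981/378905 + 199596/(-14769) = 479981/378905 + 199596*(-1/14769) = 479981/378905 - 66532/4923 = -22846360997/1865349315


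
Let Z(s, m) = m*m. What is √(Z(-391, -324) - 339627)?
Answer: I*√234651 ≈ 484.41*I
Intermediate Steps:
Z(s, m) = m²
√(Z(-391, -324) - 339627) = √((-324)² - 339627) = √(104976 - 339627) = √(-234651) = I*√234651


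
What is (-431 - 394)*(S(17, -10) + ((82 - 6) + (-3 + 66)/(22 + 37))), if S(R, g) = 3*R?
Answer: -6233700/59 ≈ -1.0566e+5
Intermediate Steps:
(-431 - 394)*(S(17, -10) + ((82 - 6) + (-3 + 66)/(22 + 37))) = (-431 - 394)*(3*17 + ((82 - 6) + (-3 + 66)/(22 + 37))) = -825*(51 + (76 + 63/59)) = -825*(51 + 4547/59) = -825*7556/59 = -6233700/59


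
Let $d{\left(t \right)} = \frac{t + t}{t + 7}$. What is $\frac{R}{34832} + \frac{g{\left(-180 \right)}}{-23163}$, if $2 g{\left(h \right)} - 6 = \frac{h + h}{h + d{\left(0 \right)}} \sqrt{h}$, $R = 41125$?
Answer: $\frac{45355899}{38419696} - \frac{2 i \sqrt{5}}{7721} \approx 1.1805 - 0.00057922 i$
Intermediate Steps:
$d{\left(t \right)} = \frac{2 t}{7 + t}$
$g{\left(h \right)} = 3 + \sqrt{h}$ ($g{\left(h \right)} = 3 + \frac{\frac{h + h}{h + 2 \cdot 0 \frac{1}{7 + 0}} \sqrt{h}}{2} = 3 + \frac{\frac{2 h}{h + 2 \cdot 0 \cdot \frac{1}{7}} \sqrt{h}}{2} = 3 + \frac{\frac{2 h}{h + 0} \sqrt{h}}{2} = 3 + \frac{\frac{2 h}{h} \sqrt{h}}{2} = 3 + \frac{2 \sqrt{h}}{2} = 3 + \sqrt{h}$)
$\frac{R}{34832} + \frac{g{\left(-180 \right)}}{-23163} = \frac{41125}{34832} + \frac{3 + \sqrt{-180}}{-23163} = 41125 \cdot \frac{1}{34832} + \left(3 + 6 i \sqrt{5}\right) \left(- \frac{1}{23163}\right) = \frac{5875}{4976} - \left(\frac{1}{7721} + \frac{2 i \sqrt{5}}{7721}\right) = \frac{45355899}{38419696} - \frac{2 i \sqrt{5}}{7721}$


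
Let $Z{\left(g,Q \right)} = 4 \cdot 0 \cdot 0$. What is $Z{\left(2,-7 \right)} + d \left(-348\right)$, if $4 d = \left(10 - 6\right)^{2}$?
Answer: $-1392$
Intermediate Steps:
$Z{\left(g,Q \right)} = 0$ ($Z{\left(g,Q \right)} = 0 \cdot 0 = 0$)
$d = 4$ ($d = \frac{\left(10 - 6\right)^{2}}{4} = \frac{4^{2}}{4} = \frac{1}{4} \cdot 16 = 4$)
$Z{\left(2,-7 \right)} + d \left(-348\right) = 0 + 4 \left(-348\right) = 0 - 1392 = -1392$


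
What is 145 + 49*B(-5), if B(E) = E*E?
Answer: 1370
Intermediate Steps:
B(E) = E²
145 + 49*B(-5) = 145 + 49*(-5)² = 145 + 49*25 = 145 + 1225 = 1370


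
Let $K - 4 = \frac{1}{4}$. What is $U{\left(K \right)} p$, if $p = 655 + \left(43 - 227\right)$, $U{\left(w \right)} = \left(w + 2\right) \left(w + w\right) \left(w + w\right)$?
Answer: $\frac{3402975}{16} \approx 2.1269 \cdot 10^{5}$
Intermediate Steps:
$K = \frac{17}{4}$ ($K = 4 + \frac{1}{4} = \frac{17}{4} \approx 4.25$)
$U{\left(w \right)} = 4 w^{2} \left(2 + w\right)$ ($U{\left(w \right)} = \left(2 + w\right) 2 w 2 w = 2 w \left(2 + w\right) 2 w = 4 w^{2} \left(2 + w\right)$)
$p = 471$ ($p = 655 - 184 = 471$)
$U{\left(K \right)} p = 4 \left(\frac{17}{4}\right)^{2} \left(2 + \frac{17}{4}\right) 471 = 4 \cdot \frac{289}{16} \cdot \frac{25}{4} \cdot 471 = \frac{7225}{16} \cdot 471 = \frac{3402975}{16}$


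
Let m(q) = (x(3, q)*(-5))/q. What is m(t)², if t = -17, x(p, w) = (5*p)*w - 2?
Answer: 1651225/289 ≈ 5713.6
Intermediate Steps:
x(p, w) = -2 + 5*p*w (x(p, w) = 5*p*w - 2 = -2 + 5*p*w)
m(q) = (10 - 75*q)/q (m(q) = ((-2 + 5*3*q)*(-5))/q = ((-2 + 15*q)*(-5))/q = (10 - 75*q)/q)
m(t)² = (-75 + 10/(-17))² = (-75 + 10*(-1/17))² = (-75 - 10/17)² = (-1285/17)² = 1651225/289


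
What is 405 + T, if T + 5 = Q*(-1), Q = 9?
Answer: 391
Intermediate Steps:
T = -14 (T = -5 + 9*(-1) = -5 - 9 = -14)
405 + T = 405 - 14 = 391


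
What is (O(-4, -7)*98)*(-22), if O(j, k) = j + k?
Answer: 23716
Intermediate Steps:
(O(-4, -7)*98)*(-22) = ((-4 - 7)*98)*(-22) = -11*98*(-22) = -1078*(-22) = 23716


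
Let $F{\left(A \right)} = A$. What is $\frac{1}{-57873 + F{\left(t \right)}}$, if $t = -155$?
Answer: $- \frac{1}{58028} \approx -1.7233 \cdot 10^{-5}$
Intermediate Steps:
$\frac{1}{-57873 + F{\left(t \right)}} = \frac{1}{-57873 - 155} = \frac{1}{-58028} = - \frac{1}{58028}$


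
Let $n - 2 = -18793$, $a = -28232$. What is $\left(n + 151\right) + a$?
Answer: $-46872$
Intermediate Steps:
$n = -18791$ ($n = 2 - 18793 = -18791$)
$\left(n + 151\right) + a = \left(-18791 + 151\right) - 28232 = -18640 - 28232 = -46872$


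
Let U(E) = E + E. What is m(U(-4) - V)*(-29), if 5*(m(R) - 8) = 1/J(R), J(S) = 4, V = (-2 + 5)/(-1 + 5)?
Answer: -4669/20 ≈ -233.45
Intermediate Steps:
V = 3/4 ≈ 0.75000
U(E) = 2*E
m(R) = 161/20 (m(R) = 8 + (1/5)/4 = 8 + (1/5)*(1/4) = 8 + 1/20 = 161/20)
m(U(-4) - V)*(-29) = (161/20)*(-29) = -4669/20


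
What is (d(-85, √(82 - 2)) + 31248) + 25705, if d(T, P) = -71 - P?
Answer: 56882 - 4*√5 ≈ 56873.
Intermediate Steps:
(d(-85, √(82 - 2)) + 31248) + 25705 = ((-71 - √(82 - 2)) + 31248) + 25705 = ((-71 - √80) + 31248) + 25705 = ((-71 - 4*√5) + 31248) + 25705 = (31177 - 4*√5) + 25705 = 56882 - 4*√5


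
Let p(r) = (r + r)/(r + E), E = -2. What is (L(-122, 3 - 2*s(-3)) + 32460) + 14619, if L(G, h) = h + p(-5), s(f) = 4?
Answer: 329528/7 ≈ 47075.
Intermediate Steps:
p(r) = 2*r/(-2 + r) (p(r) = (r + r)/(r - 2) = (2*r)/(-2 + r) = 2*r/(-2 + r))
L(G, h) = 10/7 + h (L(G, h) = h + 2*(-5)/(-2 - 5) = h + 2*(-5)/(-7) = h + 2*(-5)*(-⅐) = h + 10/7 = 10/7 + h)
(L(-122, 3 - 2*s(-3)) + 32460) + 14619 = ((10/7 + (3 - 2*4)) + 32460) + 14619 = ((10/7 + (3 - 8)) + 32460) + 14619 = ((10/7 - 5) + 32460) + 14619 = (-25/7 + 32460) + 14619 = 227195/7 + 14619 = 329528/7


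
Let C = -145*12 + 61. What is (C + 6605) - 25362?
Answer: -20436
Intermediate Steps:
C = -1679 (C = -29*60 + 61 = -1740 + 61 = -1679)
(C + 6605) - 25362 = (-1679 + 6605) - 25362 = 4926 - 25362 = -20436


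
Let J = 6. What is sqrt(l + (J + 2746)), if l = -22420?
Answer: 2*I*sqrt(4917) ≈ 140.24*I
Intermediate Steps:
sqrt(l + (J + 2746)) = sqrt(-22420 + (6 + 2746)) = sqrt(-22420 + 2752) = sqrt(-19668) = 2*I*sqrt(4917)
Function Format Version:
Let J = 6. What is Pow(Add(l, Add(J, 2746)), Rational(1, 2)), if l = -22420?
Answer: Mul(2, I, Pow(4917, Rational(1, 2))) ≈ Mul(140.24, I)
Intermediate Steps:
Pow(Add(l, Add(J, 2746)), Rational(1, 2)) = Pow(Add(-22420, Add(6, 2746)), Rational(1, 2)) = Pow(Add(-22420, 2752), Rational(1, 2)) = Pow(-19668, Rational(1, 2)) = Mul(2, I, Pow(4917, Rational(1, 2)))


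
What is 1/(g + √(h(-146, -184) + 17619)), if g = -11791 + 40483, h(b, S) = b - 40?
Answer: 3188/91468159 - √1937/274404477 ≈ 3.4693e-5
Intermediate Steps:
h(b, S) = -40 + b
g = 28692
1/(g + √(h(-146, -184) + 17619)) = 1/(28692 + √((-40 - 146) + 17619)) = 1/(28692 + √(-186 + 17619)) = 1/(28692 + √17433) = 1/(28692 + 3*√1937)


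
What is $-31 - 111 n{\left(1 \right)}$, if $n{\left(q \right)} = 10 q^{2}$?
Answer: $-1141$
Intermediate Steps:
$-31 - 111 n{\left(1 \right)} = -31 - 111 \cdot 10 \cdot 1^{2} = -31 - 111 \cdot 10 \cdot 1 = -31 - 1110 = -1141$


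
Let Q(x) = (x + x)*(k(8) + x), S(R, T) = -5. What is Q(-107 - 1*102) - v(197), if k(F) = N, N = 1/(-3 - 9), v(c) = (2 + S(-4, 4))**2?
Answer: 524327/6 ≈ 87388.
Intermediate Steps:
v(c) = 9 (v(c) = (2 - 5)**2 = (-3)**2 = 9)
N = -1/12 (N = 1/(-12) = -1/12 ≈ -0.083333)
k(F) = -1/12
Q(x) = 2*x*(-1/12 + x) (Q(x) = (x + x)*(-1/12 + x) = (2*x)*(-1/12 + x) = 2*x*(-1/12 + x))
Q(-107 - 1*102) - v(197) = (-107 - 1*102)*(-1 + 12*(-107 - 1*102))/6 - 1*9 = (-107 - 102)*(-1 + 12*(-107 - 102))/6 - 9 = (1/6)*(-209)*(-1 + 12*(-209)) - 9 = (1/6)*(-209)*(-1 - 2508) - 9 = (1/6)*(-209)*(-2509) - 9 = 524381/6 - 9 = 524327/6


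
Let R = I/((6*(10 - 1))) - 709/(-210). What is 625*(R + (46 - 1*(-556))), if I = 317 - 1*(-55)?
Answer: 48215875/126 ≈ 3.8267e+5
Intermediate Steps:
I = 372 (I = 317 + 55 = 372)
R = 6467/630 (R = 372/((6*(10 - 1))) - 709/(-210) = 372/((6*9)) - 709*(-1/210) = 372/54 + 709/210 = 372*(1/54) + 709/210 = 62/9 + 709/210 = 6467/630 ≈ 10.265)
625*(R + (46 - 1*(-556))) = 625*(6467/630 + (46 - 1*(-556))) = 625*(6467/630 + (46 + 556)) = 625*(6467/630 + 602) = 625*(385727/630) = 48215875/126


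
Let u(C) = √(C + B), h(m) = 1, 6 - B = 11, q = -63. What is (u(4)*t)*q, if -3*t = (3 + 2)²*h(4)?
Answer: 525*I ≈ 525.0*I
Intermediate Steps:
B = -5 (B = 6 - 1*11 = 6 - 11 = -5)
u(C) = √(-5 + C) (u(C) = √(C - 5) = √(-5 + C))
t = -25/3 (t = -(3 + 2)²/3 = -5²/3 = -25/3 ≈ -8.3333)
(u(4)*t)*q = (√(-5 + 4)*(-25/3))*(-63) = (√(-1)*(-25/3))*(-63) = (I*(-25/3))*(-63) = -25*I/3*(-63) = 525*I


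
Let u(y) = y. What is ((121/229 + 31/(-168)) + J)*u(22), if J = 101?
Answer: 42887911/19236 ≈ 2229.6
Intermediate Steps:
((121/229 + 31/(-168)) + J)*u(22) = ((121/229 + 31/(-168)) + 101)*22 = ((121*(1/229) + 31*(-1/168)) + 101)*22 = ((121/229 - 31/168) + 101)*22 = (13229/38472 + 101)*22 = (3898901/38472)*22 = 42887911/19236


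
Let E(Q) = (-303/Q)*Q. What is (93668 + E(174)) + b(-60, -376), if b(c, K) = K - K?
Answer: 93365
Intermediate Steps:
E(Q) = -303
b(c, K) = 0
(93668 + E(174)) + b(-60, -376) = (93668 - 303) + 0 = 93365 + 0 = 93365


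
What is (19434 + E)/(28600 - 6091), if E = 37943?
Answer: 57377/22509 ≈ 2.5491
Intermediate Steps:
(19434 + E)/(28600 - 6091) = (19434 + 37943)/(28600 - 6091) = 57377/22509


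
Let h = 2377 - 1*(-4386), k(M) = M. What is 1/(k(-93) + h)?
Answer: 1/6670 ≈ 0.00014993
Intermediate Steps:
h = 6763 (h = 2377 + 4386 = 6763)
1/(k(-93) + h) = 1/(-93 + 6763) = 1/6670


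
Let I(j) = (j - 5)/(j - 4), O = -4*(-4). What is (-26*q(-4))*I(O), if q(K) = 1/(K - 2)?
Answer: 143/36 ≈ 3.9722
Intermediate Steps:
q(K) = 1/(-2 + K)
O = 16
I(j) = (-5 + j)/(-4 + j)
(-26*q(-4))*I(O) = (-26/(-2 - 4))*((-5 + 16)/(-4 + 16)) = (-26/(-6))*(11/12) = (-26*(-1/6))*((1/12)*11) = (13/3)*(11/12) = 143/36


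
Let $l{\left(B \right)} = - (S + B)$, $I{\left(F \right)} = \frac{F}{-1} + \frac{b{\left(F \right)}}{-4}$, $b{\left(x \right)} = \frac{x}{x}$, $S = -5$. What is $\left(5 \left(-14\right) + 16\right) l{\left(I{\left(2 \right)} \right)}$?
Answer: $- \frac{783}{2} \approx -391.5$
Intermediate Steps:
$b{\left(x \right)} = 1$
$I{\left(F \right)} = - \frac{1}{4} - F$ ($I{\left(F \right)} = \frac{F}{-1} + 1 \frac{1}{-4} = F \left(-1\right) + 1 \left(- \frac{1}{4}\right) = - F - \frac{1}{4} = - \frac{1}{4} - F$)
$l{\left(B \right)} = 5 - B$ ($l{\left(B \right)} = - (-5 + B) = 5 - B$)
$\left(5 \left(-14\right) + 16\right) l{\left(I{\left(2 \right)} \right)} = \left(5 \left(-14\right) + 16\right) \left(5 - \left(- \frac{1}{4} - 2\right)\right) = \left(-70 + 16\right) \left(5 - \left(- \frac{1}{4} - 2\right)\right) = - 54 \left(5 - - \frac{9}{4}\right) = - 54 \left(5 + \frac{9}{4}\right) = \left(-54\right) \frac{29}{4} = - \frac{783}{2}$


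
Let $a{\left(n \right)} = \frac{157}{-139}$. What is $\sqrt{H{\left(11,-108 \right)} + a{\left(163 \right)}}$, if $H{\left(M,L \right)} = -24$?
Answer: $\frac{i \sqrt{485527}}{139} \approx 5.0129 i$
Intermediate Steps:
$a{\left(n \right)} = - \frac{157}{139}$ ($a{\left(n \right)} = 157 \left(- \frac{1}{139}\right) = - \frac{157}{139}$)
$\sqrt{H{\left(11,-108 \right)} + a{\left(163 \right)}} = \sqrt{-24 - \frac{157}{139}} = \sqrt{- \frac{3493}{139}} = \frac{i \sqrt{485527}}{139}$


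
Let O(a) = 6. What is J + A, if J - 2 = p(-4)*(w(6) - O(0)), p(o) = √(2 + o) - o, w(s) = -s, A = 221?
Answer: 175 - 12*I*√2 ≈ 175.0 - 16.971*I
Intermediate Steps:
J = -46 - 12*I*√2 (J = 2 + (√(2 - 4) - 1*(-4))*(-1*6 - 1*6) = 2 + (√(-2) + 4)*(-6 - 6) = 2 + (I*√2 + 4)*(-12) = 2 + (4 + I*√2)*(-12) = 2 + (-48 - 12*I*√2) = -46 - 12*I*√2 ≈ -46.0 - 16.971*I)
J + A = (-46 - 12*I*√2) + 221 = 175 - 12*I*√2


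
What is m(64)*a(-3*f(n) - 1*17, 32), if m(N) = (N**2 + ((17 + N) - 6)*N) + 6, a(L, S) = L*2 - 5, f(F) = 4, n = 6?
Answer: -560826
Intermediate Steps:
a(L, S) = -5 + 2*L (a(L, S) = 2*L - 5 = -5 + 2*L)
m(N) = 6 + N**2 + N*(11 + N) (m(N) = (N**2 + (11 + N)*N) + 6 = (N**2 + N*(11 + N)) + 6 = 6 + N**2 + N*(11 + N))
m(64)*a(-3*f(n) - 1*17, 32) = (6 + 2*64**2 + 11*64)*(-5 + 2*(-3*4 - 1*17)) = (6 + 2*4096 + 704)*(-5 + 2*(-12 - 17)) = (6 + 8192 + 704)*(-5 + 2*(-29)) = 8902*(-5 - 58) = 8902*(-63) = -560826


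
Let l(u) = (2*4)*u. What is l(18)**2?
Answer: 20736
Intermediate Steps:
l(u) = 8*u
l(18)**2 = (8*18)**2 = 144**2 = 20736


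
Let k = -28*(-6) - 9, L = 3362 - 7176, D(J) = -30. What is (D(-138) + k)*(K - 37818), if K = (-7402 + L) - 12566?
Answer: -7946400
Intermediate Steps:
L = -3814
k = 159 (k = 168 - 9 = 159)
K = -23782 (K = (-7402 - 3814) - 12566 = -11216 - 12566 = -23782)
(D(-138) + k)*(K - 37818) = (-30 + 159)*(-23782 - 37818) = 129*(-61600) = -7946400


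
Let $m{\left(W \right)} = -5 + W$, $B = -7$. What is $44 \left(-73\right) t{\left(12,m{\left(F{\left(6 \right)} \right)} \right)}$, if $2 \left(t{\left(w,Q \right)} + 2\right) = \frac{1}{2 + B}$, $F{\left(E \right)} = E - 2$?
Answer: $\frac{33726}{5} \approx 6745.2$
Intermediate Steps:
$F{\left(E \right)} = -2 + E$ ($F{\left(E \right)} = E - 2 = -2 + E$)
$t{\left(w,Q \right)} = - \frac{21}{10}$ ($t{\left(w,Q \right)} = -2 + \frac{1}{2 \left(2 - 7\right)} = -2 + \frac{1}{2 \left(-5\right)} = -2 + \frac{1}{2} \left(- \frac{1}{5}\right) = -2 - \frac{1}{10} = - \frac{21}{10}$)
$44 \left(-73\right) t{\left(12,m{\left(F{\left(6 \right)} \right)} \right)} = 44 \left(-73\right) \left(- \frac{21}{10}\right) = \left(-3212\right) \left(- \frac{21}{10}\right) = \frac{33726}{5}$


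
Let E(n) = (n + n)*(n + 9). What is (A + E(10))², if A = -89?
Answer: 84681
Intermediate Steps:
E(n) = 2*n*(9 + n) (E(n) = (2*n)*(9 + n) = 2*n*(9 + n))
(A + E(10))² = (-89 + 2*10*(9 + 10))² = (-89 + 2*10*19)² = (-89 + 380)² = 291² = 84681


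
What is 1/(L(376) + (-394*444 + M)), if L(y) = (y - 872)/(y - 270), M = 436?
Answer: -53/9248748 ≈ -5.7305e-6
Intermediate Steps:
L(y) = (-872 + y)/(-270 + y)
1/(L(376) + (-394*444 + M)) = 1/((-872 + 376)/(-270 + 376) + (-394*444 + 436)) = 1/(-496/106 + (-174936 + 436)) = 1/((1/106)*(-496) - 174500) = 1/(-248/53 - 174500) = 1/(-9248748/53) = -53/9248748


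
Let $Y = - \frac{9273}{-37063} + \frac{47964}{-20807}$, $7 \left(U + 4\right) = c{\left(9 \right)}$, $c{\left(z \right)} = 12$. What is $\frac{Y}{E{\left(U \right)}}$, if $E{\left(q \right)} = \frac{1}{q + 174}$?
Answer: $- \frac{1904865198042}{5398188887} \approx -352.87$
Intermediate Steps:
$U = - \frac{16}{7}$ ($U = -4 + \frac{1}{7} \cdot 12 = -4 + \frac{12}{7} = - \frac{16}{7} \approx -2.2857$)
$Y = - \frac{1584746421}{771169841}$ ($Y = \left(-9273\right) \left(- \frac{1}{37063}\right) + 47964 \left(- \frac{1}{20807}\right) = \frac{9273}{37063} - \frac{47964}{20807} = - \frac{1584746421}{771169841} \approx -2.055$)
$E{\left(q \right)} = \frac{1}{174 + q}$
$\frac{Y}{E{\left(U \right)}} = - \frac{1584746421}{771169841 \frac{1}{174 - \frac{16}{7}}} = - \frac{1584746421}{771169841 \frac{1}{\frac{1202}{7}}} = - \frac{1584746421}{771169841 \cdot \frac{7}{1202}} = \left(- \frac{1584746421}{771169841}\right) \frac{1202}{7} = - \frac{1904865198042}{5398188887}$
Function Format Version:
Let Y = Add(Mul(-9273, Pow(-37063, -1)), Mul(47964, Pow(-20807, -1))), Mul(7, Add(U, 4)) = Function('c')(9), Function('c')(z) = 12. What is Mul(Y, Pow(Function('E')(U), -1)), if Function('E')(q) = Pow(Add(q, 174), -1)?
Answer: Rational(-1904865198042, 5398188887) ≈ -352.87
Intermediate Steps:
U = Rational(-16, 7) (U = Add(-4, Mul(Rational(1, 7), 12)) = Add(-4, Rational(12, 7)) = Rational(-16, 7) ≈ -2.2857)
Y = Rational(-1584746421, 771169841) (Y = Add(Mul(-9273, Rational(-1, 37063)), Mul(47964, Rational(-1, 20807))) = Add(Rational(9273, 37063), Rational(-47964, 20807)) = Rational(-1584746421, 771169841) ≈ -2.0550)
Function('E')(q) = Pow(Add(174, q), -1)
Mul(Y, Pow(Function('E')(U), -1)) = Mul(Rational(-1584746421, 771169841), Pow(Pow(Add(174, Rational(-16, 7)), -1), -1)) = Mul(Rational(-1584746421, 771169841), Pow(Pow(Rational(1202, 7), -1), -1)) = Mul(Rational(-1584746421, 771169841), Pow(Rational(7, 1202), -1)) = Mul(Rational(-1584746421, 771169841), Rational(1202, 7)) = Rational(-1904865198042, 5398188887)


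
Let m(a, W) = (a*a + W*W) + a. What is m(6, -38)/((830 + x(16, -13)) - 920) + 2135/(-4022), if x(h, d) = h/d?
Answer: -40114553/2385046 ≈ -16.819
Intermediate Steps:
m(a, W) = a + W**2 + a**2 (m(a, W) = (a**2 + W**2) + a = (W**2 + a**2) + a = a + W**2 + a**2)
m(6, -38)/((830 + x(16, -13)) - 920) + 2135/(-4022) = (6 + (-38)**2 + 6**2)/((830 + 16/(-13)) - 920) + 2135/(-4022) = (6 + 1444 + 36)/((830 + 16*(-1/13)) - 920) + 2135*(-1/4022) = 1486/((830 - 16/13) - 920) - 2135/4022 = 1486/(10774/13 - 920) - 2135/4022 = 1486/(-1186/13) - 2135/4022 = 1486*(-13/1186) - 2135/4022 = -9659/593 - 2135/4022 = -40114553/2385046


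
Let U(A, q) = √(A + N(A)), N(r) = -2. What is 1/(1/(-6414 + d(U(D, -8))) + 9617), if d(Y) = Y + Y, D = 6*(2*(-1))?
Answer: 395638103470/3804851579387553 + 2*I*√14/3804851579387553 ≈ 0.00010398 + 1.9668e-15*I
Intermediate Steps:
D = -12 (D = 6*(-2) = -12)
U(A, q) = √(-2 + A) (U(A, q) = √(A - 2) = √(-2 + A))
d(Y) = 2*Y
1/(1/(-6414 + d(U(D, -8))) + 9617) = 1/(1/(-6414 + 2*√(-2 - 12)) + 9617) = 1/(1/(-6414 + 2*√(-14)) + 9617) = 1/(1/(-6414 + 2*(I*√14)) + 9617) = 1/(1/(-6414 + 2*I*√14) + 9617) = 1/(9617 + 1/(-6414 + 2*I*√14))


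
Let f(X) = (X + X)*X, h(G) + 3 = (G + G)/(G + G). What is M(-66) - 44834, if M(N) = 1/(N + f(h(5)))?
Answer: -2600373/58 ≈ -44834.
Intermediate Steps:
h(G) = -2 (h(G) = -3 + (G + G)/(G + G) = -3 + (2*G)/((2*G)) = -3 + (2*G)*(1/(2*G)) = -3 + 1 = -2)
f(X) = 2*X**2 (f(X) = (2*X)*X = 2*X**2)
M(N) = 1/(8 + N) (M(N) = 1/(N + 2*(-2)**2) = 1/(N + 2*4) = 1/(N + 8) = 1/(8 + N))
M(-66) - 44834 = 1/(8 - 66) - 44834 = 1/(-58) - 44834 = -1/58 - 44834 = -2600373/58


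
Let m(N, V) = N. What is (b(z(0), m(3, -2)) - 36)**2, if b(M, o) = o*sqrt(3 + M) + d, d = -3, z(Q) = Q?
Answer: 1548 - 234*sqrt(3) ≈ 1142.7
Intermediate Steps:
b(M, o) = -3 + o*sqrt(3 + M) (b(M, o) = o*sqrt(3 + M) - 3 = -3 + o*sqrt(3 + M))
(b(z(0), m(3, -2)) - 36)**2 = ((-3 + 3*sqrt(3 + 0)) - 36)**2 = ((-3 + 3*sqrt(3)) - 36)**2 = (-39 + 3*sqrt(3))**2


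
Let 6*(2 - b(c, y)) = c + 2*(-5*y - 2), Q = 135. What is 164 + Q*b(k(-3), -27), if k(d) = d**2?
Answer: -11507/2 ≈ -5753.5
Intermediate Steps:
b(c, y) = 8/3 - c/6 + 5*y/3 (b(c, y) = 2 - (c + 2*(-5*y - 2))/6 = 2 - (c + 2*(-2 - 5*y))/6 = 2 - (c + (-4 - 10*y))/6 = 2 - (-4 + c - 10*y)/6 = 2 + (2/3 - c/6 + 5*y/3) = 8/3 - c/6 + 5*y/3)
164 + Q*b(k(-3), -27) = 164 + 135*(8/3 - 1/6*(-3)**2 + (5/3)*(-27)) = 164 + 135*(8/3 - 1/6*9 - 45) = 164 + 135*(8/3 - 3/2 - 45) = 164 + 135*(-263/6) = 164 - 11835/2 = -11507/2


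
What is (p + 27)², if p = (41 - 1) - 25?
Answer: 1764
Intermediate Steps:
p = 15 (p = 40 - 25 = 15)
(p + 27)² = (15 + 27)² = 42² = 1764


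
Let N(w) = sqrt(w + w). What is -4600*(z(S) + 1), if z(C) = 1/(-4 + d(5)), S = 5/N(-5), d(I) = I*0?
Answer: -3450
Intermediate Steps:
N(w) = sqrt(2)*sqrt(w) (N(w) = sqrt(2*w) = sqrt(2)*sqrt(w))
d(I) = 0
S = -I*sqrt(10)/2 (S = 5/((sqrt(2)*sqrt(-5))) = 5/((sqrt(2)*(I*sqrt(5)))) = 5/((I*sqrt(10))) = 5*(-I*sqrt(10)/10) = -I*sqrt(10)/2 ≈ -1.5811*I)
z(C) = -1/4 (z(C) = 1/(-4 + 0) = 1/(-4) = -1/4)
-4600*(z(S) + 1) = -4600*(-1/4 + 1) = -4600*3/4 = -920*15/4 = -3450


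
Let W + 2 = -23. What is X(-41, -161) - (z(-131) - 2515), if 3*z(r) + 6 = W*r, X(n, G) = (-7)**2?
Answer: 4423/3 ≈ 1474.3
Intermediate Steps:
W = -25 (W = -2 - 23 = -25)
X(n, G) = 49
z(r) = -2 - 25*r/3 (z(r) = -2 + (-25*r)/3 = -2 - 25*r/3)
X(-41, -161) - (z(-131) - 2515) = 49 - ((-2 - 25/3*(-131)) - 2515) = 49 - ((-2 + 3275/3) - 2515) = 49 - (3269/3 - 2515) = 49 - 1*(-4276/3) = 49 + 4276/3 = 4423/3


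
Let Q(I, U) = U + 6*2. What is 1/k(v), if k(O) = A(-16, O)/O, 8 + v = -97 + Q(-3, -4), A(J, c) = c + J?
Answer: 97/113 ≈ 0.85841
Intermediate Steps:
A(J, c) = J + c
Q(I, U) = 12 + U (Q(I, U) = U + 12 = 12 + U)
v = -97 (v = -8 + (-97 + (12 - 4)) = -8 + (-97 + 8) = -8 - 89 = -97)
k(O) = (-16 + O)/O
1/k(v) = 1/((-16 - 97)/(-97)) = 1/(-1/97*(-113)) = 1/(113/97) = 97/113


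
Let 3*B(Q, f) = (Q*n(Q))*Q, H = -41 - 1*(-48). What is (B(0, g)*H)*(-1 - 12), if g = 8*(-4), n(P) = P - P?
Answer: 0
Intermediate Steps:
n(P) = 0
g = -32
H = 7 (H = -41 + 48 = 7)
B(Q, f) = 0 (B(Q, f) = ((Q*0)*Q)/3 = (0*Q)/3 = (⅓)*0 = 0)
(B(0, g)*H)*(-1 - 12) = (0*7)*(-1 - 12) = 0*(-13) = 0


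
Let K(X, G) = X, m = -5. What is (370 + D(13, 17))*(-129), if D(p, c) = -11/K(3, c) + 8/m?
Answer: -235253/5 ≈ -47051.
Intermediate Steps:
D(p, c) = -79/15 (D(p, c) = -11/3 + 8/(-5) = -11*1/3 + 8*(-1/5) = -11/3 - 8/5 = -79/15)
(370 + D(13, 17))*(-129) = (370 - 79/15)*(-129) = (5471/15)*(-129) = -235253/5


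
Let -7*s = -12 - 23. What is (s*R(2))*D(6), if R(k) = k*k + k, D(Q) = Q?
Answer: 180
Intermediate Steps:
s = 5 (s = -(-12 - 23)/7 = -1/7*(-35) = 5)
R(k) = k + k**2 (R(k) = k**2 + k = k + k**2)
(s*R(2))*D(6) = (5*(2*(1 + 2)))*6 = (5*(2*3))*6 = (5*6)*6 = 30*6 = 180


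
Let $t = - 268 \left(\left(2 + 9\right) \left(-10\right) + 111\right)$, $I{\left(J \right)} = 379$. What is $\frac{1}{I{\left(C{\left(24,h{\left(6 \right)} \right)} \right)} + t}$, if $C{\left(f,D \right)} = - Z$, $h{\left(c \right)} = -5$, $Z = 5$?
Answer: $\frac{1}{111} \approx 0.009009$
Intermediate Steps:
$C{\left(f,D \right)} = -5$ ($C{\left(f,D \right)} = \left(-1\right) 5 = -5$)
$t = -268$ ($t = - 268 \left(11 \left(-10\right) + 111\right) = - 268 \left(-110 + 111\right) = \left(-268\right) 1 = -268$)
$\frac{1}{I{\left(C{\left(24,h{\left(6 \right)} \right)} \right)} + t} = \frac{1}{379 - 268} = \frac{1}{111}$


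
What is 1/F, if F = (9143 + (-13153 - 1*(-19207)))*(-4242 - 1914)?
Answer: -1/93552732 ≈ -1.0689e-8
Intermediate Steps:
F = -93552732 (F = (9143 + (-13153 + 19207))*(-6156) = (9143 + 6054)*(-6156) = 15197*(-6156) = -93552732)
1/F = 1/(-93552732) = -1/93552732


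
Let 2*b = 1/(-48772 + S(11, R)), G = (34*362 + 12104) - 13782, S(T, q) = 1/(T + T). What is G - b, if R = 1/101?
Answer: 11405809301/1072983 ≈ 10630.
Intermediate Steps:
R = 1/101 ≈ 0.0099010
S(T, q) = 1/(2*T)
G = 10630 (G = (12308 + 12104) - 13782 = 24412 - 13782 = 10630)
b = -11/1072983 (b = 1/(2*(-48772 + (½)/11)) = 1/(2*(-48772 + (½)*(1/11))) = 1/(2*(-48772 + 1/22)) = 1/(2*(-1072983/22)) = (½)*(-22/1072983) = -11/1072983 ≈ -1.0252e-5)
G - b = 10630 - 1*(-11/1072983) = 10630 + 11/1072983 = 11405809301/1072983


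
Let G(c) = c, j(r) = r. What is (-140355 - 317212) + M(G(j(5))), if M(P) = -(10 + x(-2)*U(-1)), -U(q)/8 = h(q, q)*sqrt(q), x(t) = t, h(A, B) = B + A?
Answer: -457577 + 32*I ≈ -4.5758e+5 + 32.0*I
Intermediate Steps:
h(A, B) = A + B
U(q) = -16*q**(3/2) (U(q) = -8*(q + q)*sqrt(q) = -8*2*q*sqrt(q) = -16*q**(3/2))
M(P) = -10 + 32*I (M(P) = -(10 - (-32)*(-1)**(3/2)) = -(10 - (-32)*(-I)) = -(10 - 32*I) = -10 + 32*I)
(-140355 - 317212) + M(G(j(5))) = (-140355 - 317212) + (-10 + 32*I) = -457567 + (-10 + 32*I) = -457577 + 32*I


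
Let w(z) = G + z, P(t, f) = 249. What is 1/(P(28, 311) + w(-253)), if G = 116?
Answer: 1/112 ≈ 0.0089286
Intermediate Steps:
w(z) = 116 + z
1/(P(28, 311) + w(-253)) = 1/(249 + (116 - 253)) = 1/(249 - 137) = 1/112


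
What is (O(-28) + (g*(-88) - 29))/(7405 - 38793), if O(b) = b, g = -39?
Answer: -3375/31388 ≈ -0.10753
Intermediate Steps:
(O(-28) + (g*(-88) - 29))/(7405 - 38793) = (-28 + (-39*(-88) - 29))/(7405 - 38793) = (-28 + (3432 - 29))/(-31388) = (-28 + 3403)*(-1/31388) = 3375*(-1/31388) = -3375/31388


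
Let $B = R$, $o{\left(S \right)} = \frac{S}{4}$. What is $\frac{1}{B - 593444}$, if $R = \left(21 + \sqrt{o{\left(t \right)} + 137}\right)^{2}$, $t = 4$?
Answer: $- \frac{84695}{50212666399} - \frac{6 \sqrt{138}}{50212666399} \approx -1.6881 \cdot 10^{-6}$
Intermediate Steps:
$o{\left(S \right)} = \frac{S}{4}$ ($o{\left(S \right)} = S \frac{1}{4} = \frac{S}{4}$)
$R = \left(21 + \sqrt{138}\right)^{2}$ ($R = \left(21 + \sqrt{\frac{1}{4} \cdot 4 + 137}\right)^{2} = \left(21 + \sqrt{1 + 137}\right)^{2} = \left(21 + \sqrt{138}\right)^{2} \approx 1072.4$)
$B = \left(21 + \sqrt{138}\right)^{2} \approx 1072.4$
$\frac{1}{B - 593444} = \frac{1}{\left(21 + \sqrt{138}\right)^{2} - 593444} = \frac{1}{-593444 + \left(21 + \sqrt{138}\right)^{2}}$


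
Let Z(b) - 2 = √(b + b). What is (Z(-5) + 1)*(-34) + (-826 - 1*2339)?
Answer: -3267 - 34*I*√10 ≈ -3267.0 - 107.52*I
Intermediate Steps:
Z(b) = 2 + √2*√b (Z(b) = 2 + √(b + b) = 2 + √(2*b) = 2 + √2*√b)
(Z(-5) + 1)*(-34) + (-826 - 1*2339) = ((2 + √2*√(-5)) + 1)*(-34) + (-826 - 1*2339) = ((2 + √2*(I*√5)) + 1)*(-34) + (-826 - 2339) = ((2 + I*√10) + 1)*(-34) - 3165 = (3 + I*√10)*(-34) - 3165 = (-102 - 34*I*√10) - 3165 = -3267 - 34*I*√10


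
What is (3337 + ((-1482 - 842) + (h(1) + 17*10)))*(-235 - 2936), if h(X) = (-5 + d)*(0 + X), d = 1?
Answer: -3738609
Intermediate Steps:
h(X) = -4*X (h(X) = (-5 + 1)*(0 + X) = -4*X)
(3337 + ((-1482 - 842) + (h(1) + 17*10)))*(-235 - 2936) = (3337 + ((-1482 - 842) + (-4*1 + 17*10)))*(-235 - 2936) = (3337 + (-2324 + (-4 + 170)))*(-3171) = (3337 + (-2324 + 166))*(-3171) = (3337 - 2158)*(-3171) = 1179*(-3171) = -3738609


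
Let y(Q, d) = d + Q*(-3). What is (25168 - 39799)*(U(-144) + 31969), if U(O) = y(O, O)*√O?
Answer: -467738439 - 50564736*I ≈ -4.6774e+8 - 5.0565e+7*I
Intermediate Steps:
y(Q, d) = d - 3*Q
U(O) = -2*O^(3/2) (U(O) = (O - 3*O)*√O = (-2*O)*√O = -2*O^(3/2))
(25168 - 39799)*(U(-144) + 31969) = (25168 - 39799)*(-(-3456)*I + 31969) = -14631*(-(-3456)*I + 31969) = -14631*(3456*I + 31969) = -14631*(31969 + 3456*I) = -467738439 - 50564736*I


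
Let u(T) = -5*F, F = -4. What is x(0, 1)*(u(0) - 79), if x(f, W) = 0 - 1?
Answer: 59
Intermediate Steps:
x(f, W) = -1
u(T) = 20 (u(T) = -5*(-4) = 20)
x(0, 1)*(u(0) - 79) = -(20 - 79) = -1*(-59) = 59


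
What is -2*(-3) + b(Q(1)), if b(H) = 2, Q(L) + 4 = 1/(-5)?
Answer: 8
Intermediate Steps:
Q(L) = -21/5 (Q(L) = -4 + 1/(-5) = -4 - ⅕ = -21/5)
-2*(-3) + b(Q(1)) = -2*(-3) + 2 = 6 + 2 = 8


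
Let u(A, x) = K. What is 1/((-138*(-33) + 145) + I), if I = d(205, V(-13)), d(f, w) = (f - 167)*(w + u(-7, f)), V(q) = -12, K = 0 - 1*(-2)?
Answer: 1/4319 ≈ 0.00023154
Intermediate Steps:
K = 2 (K = 0 + 2 = 2)
u(A, x) = 2
d(f, w) = (-167 + f)*(2 + w) (d(f, w) = (f - 167)*(w + 2) = (-167 + f)*(2 + w))
I = -380 (I = -334 - 167*(-12) + 2*205 + 205*(-12) = -334 + 2004 + 410 - 2460 = -380)
1/((-138*(-33) + 145) + I) = 1/((-138*(-33) + 145) - 380) = 1/((4554 + 145) - 380) = 1/(4699 - 380) = 1/4319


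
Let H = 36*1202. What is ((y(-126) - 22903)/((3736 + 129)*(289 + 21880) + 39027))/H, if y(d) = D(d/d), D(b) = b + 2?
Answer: -5725/927342889416 ≈ -6.1736e-9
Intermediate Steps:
D(b) = 2 + b
H = 43272
y(d) = 3 (y(d) = 2 + d/d = 2 + 1 = 3)
((y(-126) - 22903)/((3736 + 129)*(289 + 21880) + 39027))/H = ((3 - 22903)/((3736 + 129)*(289 + 21880) + 39027))/43272 = -22900/(3865*22169 + 39027)*(1/43272) = -22900/(85683185 + 39027)*(1/43272) = -22900/85722212*(1/43272) = -22900*1/85722212*(1/43272) = -5725/21430553*1/43272 = -5725/927342889416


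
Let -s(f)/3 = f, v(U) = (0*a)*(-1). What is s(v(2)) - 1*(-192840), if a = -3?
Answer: 192840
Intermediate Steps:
v(U) = 0 (v(U) = (0*(-3))*(-1) = 0*(-1) = 0)
s(f) = -3*f
s(v(2)) - 1*(-192840) = -3*0 - 1*(-192840) = 0 + 192840 = 192840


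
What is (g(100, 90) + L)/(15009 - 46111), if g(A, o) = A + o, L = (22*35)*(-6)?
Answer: 2215/15551 ≈ 0.14243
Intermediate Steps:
L = -4620 (L = 770*(-6) = -4620)
(g(100, 90) + L)/(15009 - 46111) = ((100 + 90) - 4620)/(15009 - 46111) = (190 - 4620)/(-31102) = -4430*(-1/31102) = 2215/15551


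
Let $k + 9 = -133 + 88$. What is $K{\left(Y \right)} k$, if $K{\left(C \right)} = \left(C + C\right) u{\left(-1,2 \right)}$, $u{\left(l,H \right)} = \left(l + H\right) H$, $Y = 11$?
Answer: $-2376$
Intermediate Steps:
$u{\left(l,H \right)} = H \left(H + l\right)$ ($u{\left(l,H \right)} = \left(H + l\right) H = H \left(H + l\right)$)
$K{\left(C \right)} = 4 C$ ($K{\left(C \right)} = \left(C + C\right) 2 \left(2 - 1\right) = 2 C 2 \cdot 1 = 2 C 2 = 4 C$)
$k = -54$ ($k = -9 + \left(-133 + 88\right) = -9 - 45 = -54$)
$K{\left(Y \right)} k = 4 \cdot 11 \left(-54\right) = 44 \left(-54\right) = -2376$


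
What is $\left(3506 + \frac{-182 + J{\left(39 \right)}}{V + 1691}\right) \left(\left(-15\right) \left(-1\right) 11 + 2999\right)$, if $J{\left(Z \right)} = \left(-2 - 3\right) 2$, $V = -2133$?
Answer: $\frac{2451853208}{221} \approx 1.1094 \cdot 10^{7}$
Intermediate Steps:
$J{\left(Z \right)} = -10$ ($J{\left(Z \right)} = \left(-5\right) 2 = -10$)
$\left(3506 + \frac{-182 + J{\left(39 \right)}}{V + 1691}\right) \left(\left(-15\right) \left(-1\right) 11 + 2999\right) = \left(3506 + \frac{-182 - 10}{-2133 + 1691}\right) \left(\left(-15\right) \left(-1\right) 11 + 2999\right) = \left(3506 - \frac{192}{-442}\right) \left(15 \cdot 11 + 2999\right) = \left(3506 - - \frac{96}{221}\right) \left(165 + 2999\right) = \left(3506 + \frac{96}{221}\right) 3164 = \frac{774922}{221} \cdot 3164 = \frac{2451853208}{221}$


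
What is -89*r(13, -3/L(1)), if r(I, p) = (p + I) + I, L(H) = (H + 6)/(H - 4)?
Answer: -16999/7 ≈ -2428.4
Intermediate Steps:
L(H) = (6 + H)/(-4 + H)
r(I, p) = p + 2*I (r(I, p) = (I + p) + I = p + 2*I)
-89*r(13, -3/L(1)) = -89*(-3*(-4 + 1)/(6 + 1) + 2*13) = -89*(-3/(7/(-3)) + 26) = -89*(-3/((-⅓*7)) + 26) = -89*(-3/(-7/3) + 26) = -89*(-3*(-3/7) + 26) = -89*(9/7 + 26) = -89*191/7 = -16999/7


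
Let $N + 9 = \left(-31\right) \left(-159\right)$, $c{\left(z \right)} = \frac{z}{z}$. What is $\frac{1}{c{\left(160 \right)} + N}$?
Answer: $\frac{1}{4921} \approx 0.00020321$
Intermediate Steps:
$c{\left(z \right)} = 1$
$N = 4920$ ($N = -9 - -4929 = -9 + 4929 = 4920$)
$\frac{1}{c{\left(160 \right)} + N} = \frac{1}{1 + 4920} = \frac{1}{4921}$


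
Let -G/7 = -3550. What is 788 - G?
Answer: -24062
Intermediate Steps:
G = 24850 (G = -7*(-3550) = 24850)
788 - G = 788 - 1*24850 = 788 - 24850 = -24062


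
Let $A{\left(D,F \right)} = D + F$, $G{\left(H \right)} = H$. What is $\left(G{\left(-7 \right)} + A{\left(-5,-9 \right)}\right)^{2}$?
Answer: $441$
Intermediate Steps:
$\left(G{\left(-7 \right)} + A{\left(-5,-9 \right)}\right)^{2} = \left(-7 - 14\right)^{2} = \left(-21\right)^{2} = 441$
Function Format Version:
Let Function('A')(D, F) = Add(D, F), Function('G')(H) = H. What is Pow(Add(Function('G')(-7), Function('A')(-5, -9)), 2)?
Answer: 441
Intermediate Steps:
Pow(Add(Function('G')(-7), Function('A')(-5, -9)), 2) = Pow(Add(-7, Add(-5, -9)), 2) = Pow(Add(-7, -14), 2) = Pow(-21, 2) = 441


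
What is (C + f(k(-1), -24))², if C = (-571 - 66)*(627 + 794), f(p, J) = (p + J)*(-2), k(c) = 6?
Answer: 819280229881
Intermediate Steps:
f(p, J) = -2*J - 2*p (f(p, J) = (J + p)*(-2) = -2*J - 2*p)
C = -905177 (C = -637*1421 = -905177)
(C + f(k(-1), -24))² = (-905177 + (-2*(-24) - 2*6))² = (-905177 + (48 - 12))² = (-905177 + 36)² = (-905141)² = 819280229881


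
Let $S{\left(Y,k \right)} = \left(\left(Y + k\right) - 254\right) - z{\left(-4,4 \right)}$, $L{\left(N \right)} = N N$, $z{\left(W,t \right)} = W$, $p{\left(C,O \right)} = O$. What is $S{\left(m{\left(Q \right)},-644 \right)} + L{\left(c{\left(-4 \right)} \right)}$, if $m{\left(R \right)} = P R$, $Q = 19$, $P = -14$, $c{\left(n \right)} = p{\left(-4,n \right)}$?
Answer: $-1144$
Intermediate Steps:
$c{\left(n \right)} = n$
$L{\left(N \right)} = N^{2}$
$m{\left(R \right)} = - 14 R$
$S{\left(Y,k \right)} = -250 + Y + k$ ($S{\left(Y,k \right)} = \left(\left(Y + k\right) - 254\right) - -4 = \left(-254 + Y + k\right) + 4 = -250 + Y + k$)
$S{\left(m{\left(Q \right)},-644 \right)} + L{\left(c{\left(-4 \right)} \right)} = \left(-250 - 266 - 644\right) + \left(-4\right)^{2} = \left(-250 - 266 - 644\right) + 16 = -1160 + 16 = -1144$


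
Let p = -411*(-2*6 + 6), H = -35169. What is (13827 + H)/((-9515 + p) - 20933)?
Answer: 10671/13991 ≈ 0.76270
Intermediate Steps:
p = 2466 (p = -411*(-12 + 6) = -411*(-6) = 2466)
(13827 + H)/((-9515 + p) - 20933) = (13827 - 35169)/((-9515 + 2466) - 20933) = -21342/(-7049 - 20933) = -21342/(-27982) = -21342*(-1/27982) = 10671/13991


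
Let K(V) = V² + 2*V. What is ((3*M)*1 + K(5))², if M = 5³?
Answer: 168100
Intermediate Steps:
M = 125
((3*M)*1 + K(5))² = ((3*125)*1 + 5*(2 + 5))² = (375*1 + 5*7)² = (375 + 35)² = 410² = 168100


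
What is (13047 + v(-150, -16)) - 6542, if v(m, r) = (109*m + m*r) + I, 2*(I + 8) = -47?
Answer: -14953/2 ≈ -7476.5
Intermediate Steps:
I = -63/2 (I = -8 + (1/2)*(-47) = -8 - 47/2 = -63/2 ≈ -31.500)
v(m, r) = -63/2 + 109*m + m*r (v(m, r) = (109*m + m*r) - 63/2 = -63/2 + 109*m + m*r)
(13047 + v(-150, -16)) - 6542 = (13047 + (-63/2 + 109*(-150) - 150*(-16))) - 6542 = (13047 + (-63/2 - 16350 + 2400)) - 6542 = (13047 - 27963/2) - 6542 = -1869/2 - 6542 = -14953/2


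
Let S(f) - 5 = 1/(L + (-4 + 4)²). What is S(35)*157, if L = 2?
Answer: 1727/2 ≈ 863.50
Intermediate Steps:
S(f) = 11/2 (S(f) = 5 + 1/(2 + (-4 + 4)²) = 5 + 1/(2 + 0²) = 5 + 1/(2 + 0) = 5 + 1/2 = 5 + ½ = 11/2)
S(35)*157 = (11/2)*157 = 1727/2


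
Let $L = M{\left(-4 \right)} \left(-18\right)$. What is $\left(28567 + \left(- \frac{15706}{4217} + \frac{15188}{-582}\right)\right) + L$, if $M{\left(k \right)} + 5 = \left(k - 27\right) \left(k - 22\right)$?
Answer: $\frac{17326308559}{1227147} \approx 14119.0$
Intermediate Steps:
$M{\left(k \right)} = -5 + \left(-27 + k\right) \left(-22 + k\right)$ ($M{\left(k \right)} = -5 + \left(k - 27\right) \left(k - 22\right) = -5 + \left(-27 + k\right) \left(-22 + k\right)$)
$L = -14418$ ($L = \left(589 + \left(-4\right)^{2} - -196\right) \left(-18\right) = \left(589 + 16 + 196\right) \left(-18\right) = 801 \left(-18\right) = -14418$)
$\left(28567 + \left(- \frac{15706}{4217} + \frac{15188}{-582}\right)\right) + L = \left(28567 + \left(- \frac{15706}{4217} + \frac{15188}{-582}\right)\right) - 14418 = \left(28567 + \left(\left(-15706\right) \frac{1}{4217} + 15188 \left(- \frac{1}{582}\right)\right)\right) - 14418 = \left(28567 - \frac{36594344}{1227147}\right) - 14418 = \frac{35019314005}{1227147} - 14418 = \frac{17326308559}{1227147}$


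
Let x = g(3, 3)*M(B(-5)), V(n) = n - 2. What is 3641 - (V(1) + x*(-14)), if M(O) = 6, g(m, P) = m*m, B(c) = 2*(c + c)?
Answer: 4398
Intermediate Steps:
B(c) = 4*c (B(c) = 2*(2*c) = 4*c)
g(m, P) = m²
V(n) = -2 + n
x = 54 (x = 3²*6 = 9*6 = 54)
3641 - (V(1) + x*(-14)) = 3641 - ((-2 + 1) + 54*(-14)) = 3641 - (-1 - 756) = 3641 - 1*(-757) = 3641 + 757 = 4398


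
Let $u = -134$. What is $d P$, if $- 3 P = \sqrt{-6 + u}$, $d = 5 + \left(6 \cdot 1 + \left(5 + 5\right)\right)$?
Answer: $- 14 i \sqrt{35} \approx - 82.825 i$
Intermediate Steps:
$d = 21$ ($d = 5 + \left(6 + 10\right) = 5 + 16 = 21$)
$P = - \frac{2 i \sqrt{35}}{3}$ ($P = - \frac{\sqrt{-6 - 134}}{3} = - \frac{\sqrt{-140}}{3} = - \frac{2 i \sqrt{35}}{3} \approx - 3.9441 i$)
$d P = 21 \left(- \frac{2 i \sqrt{35}}{3}\right) = - 14 i \sqrt{35}$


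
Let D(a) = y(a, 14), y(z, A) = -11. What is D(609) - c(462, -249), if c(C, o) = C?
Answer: -473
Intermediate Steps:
D(a) = -11
D(609) - c(462, -249) = -11 - 1*462 = -11 - 462 = -473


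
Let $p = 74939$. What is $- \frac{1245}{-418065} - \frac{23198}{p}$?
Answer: $- \frac{640331521}{2088624869} \approx -0.30658$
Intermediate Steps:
$- \frac{1245}{-418065} - \frac{23198}{p} = - \frac{1245}{-418065} - \frac{23198}{74939} = \left(-1245\right) \left(- \frac{1}{418065}\right) - \frac{23198}{74939} = \frac{83}{27871} - \frac{23198}{74939} = - \frac{640331521}{2088624869}$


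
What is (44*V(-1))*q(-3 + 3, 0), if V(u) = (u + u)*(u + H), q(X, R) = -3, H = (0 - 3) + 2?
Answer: -528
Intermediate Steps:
H = -1 (H = -3 + 2 = -1)
V(u) = 2*u*(-1 + u) (V(u) = (u + u)*(u - 1) = (2*u)*(-1 + u) = 2*u*(-1 + u))
(44*V(-1))*q(-3 + 3, 0) = (44*(2*(-1)*(-1 - 1)))*(-3) = (44*(2*(-1)*(-2)))*(-3) = (44*4)*(-3) = 176*(-3) = -528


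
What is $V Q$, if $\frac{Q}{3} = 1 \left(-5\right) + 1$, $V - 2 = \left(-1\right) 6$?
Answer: $48$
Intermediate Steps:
$V = -4$ ($V = 2 - 6 = -4$)
$Q = -12$ ($Q = 3 \left(1 \left(-5\right) + 1\right) = 3 \left(-5 + 1\right) = 3 \left(-4\right) = -12$)
$V Q = \left(-4\right) \left(-12\right) = 48$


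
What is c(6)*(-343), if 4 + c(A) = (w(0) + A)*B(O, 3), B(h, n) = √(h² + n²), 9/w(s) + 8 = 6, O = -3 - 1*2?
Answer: 1372 - 1029*√34/2 ≈ -1628.0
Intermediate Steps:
O = -5 (O = -3 - 2 = -5)
w(s) = -9/2 (w(s) = 9/(-8 + 6) = 9/(-2) = 9*(-½) = -9/2)
c(A) = -4 + √34*(-9/2 + A) (c(A) = -4 + (-9/2 + A)*√((-5)² + 3²) = -4 + (-9/2 + A)*√(25 + 9) = -4 + (-9/2 + A)*√34 = -4 + √34*(-9/2 + A))
c(6)*(-343) = (-4 - 9*√34/2 + 6*√34)*(-343) = (-4 + 3*√34/2)*(-343) = 1372 - 1029*√34/2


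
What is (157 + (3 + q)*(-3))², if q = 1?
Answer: 21025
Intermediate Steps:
(157 + (3 + q)*(-3))² = (157 + (3 + 1)*(-3))² = (157 + 4*(-3))² = (157 - 12)² = 145² = 21025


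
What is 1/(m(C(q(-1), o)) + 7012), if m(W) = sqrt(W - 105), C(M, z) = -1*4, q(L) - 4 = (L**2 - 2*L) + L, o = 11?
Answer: 7012/49168253 - I*sqrt(109)/49168253 ≈ 0.00014261 - 2.1234e-7*I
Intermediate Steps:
q(L) = 4 + L**2 - L (q(L) = 4 + ((L**2 - 2*L) + L) = 4 + (L**2 - L) = 4 + L**2 - L)
C(M, z) = -4
m(W) = sqrt(-105 + W)
1/(m(C(q(-1), o)) + 7012) = 1/(sqrt(-105 - 4) + 7012) = 1/(sqrt(-109) + 7012) = 1/(I*sqrt(109) + 7012) = 1/(7012 + I*sqrt(109))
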